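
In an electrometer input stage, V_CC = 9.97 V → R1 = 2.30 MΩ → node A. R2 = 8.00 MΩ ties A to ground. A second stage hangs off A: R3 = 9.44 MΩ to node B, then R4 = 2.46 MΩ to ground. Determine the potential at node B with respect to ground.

Node A sees R2 in parallel with the series input of stage 2, R3 + R4 = 11.90 MΩ.
Effective lower resistance at A: R2 ‖ 11.90 = 4.784 MΩ.
So V_A = 9.97 × 0.6753 = 6.733 V.
Then the unloaded second divider: V_B = V_A × R4/(R3+R4) = 6.733 × 0.2067 = 1.392 V.

V_B ≈ 1.39 V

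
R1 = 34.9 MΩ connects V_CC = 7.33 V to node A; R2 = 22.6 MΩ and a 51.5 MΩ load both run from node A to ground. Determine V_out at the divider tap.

First combine the lower leg with the load: R2 ‖ R_L = 15.71 MΩ.
Voltage divider with the loaded lower leg: V_out = 7.33 × 15.71/(34.9 + 15.71) = 7.33 × 0.3104 = 2.275 V.

V_out ≈ 2.28 V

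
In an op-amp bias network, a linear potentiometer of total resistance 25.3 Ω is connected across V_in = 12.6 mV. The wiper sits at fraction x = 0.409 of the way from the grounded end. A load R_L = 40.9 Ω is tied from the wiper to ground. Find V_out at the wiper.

Lower segment x·R_p = 10.35 Ω; upper segment (1−x)·R_p = 14.95 Ω.
R_L loads the lower segment: effective lower R = 8.258 Ω.
Loaded-divider output: V_out = 12.6 × 0.3558 = 4.483 mV.
(Unloaded: V_out = x·V_in = 5.15 mV.)

V_out ≈ 4.48 mV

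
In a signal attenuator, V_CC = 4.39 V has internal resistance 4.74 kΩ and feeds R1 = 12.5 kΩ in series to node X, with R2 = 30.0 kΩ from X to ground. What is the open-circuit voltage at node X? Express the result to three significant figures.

R1' = 4.74 + 12.5 = 17.24 kΩ (source resistance + R1).
V_th is the unloaded tap voltage: V_CC · R2/(R1'+R2) = 4.39 × 0.6351 = 2.788 V.

V_th ≈ 2.79 V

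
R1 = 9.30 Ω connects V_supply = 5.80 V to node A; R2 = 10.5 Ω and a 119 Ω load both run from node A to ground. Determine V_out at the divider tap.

V_out ≈ 2.95 V

R2 ‖ R_L = (10.5 × 119)/(10.5 + 119) = 9.649 Ω.
Voltage divider with the loaded lower leg: V_out = 5.80 × 9.649/(9.30 + 9.649) = 5.80 × 0.5092 = 2.953 V.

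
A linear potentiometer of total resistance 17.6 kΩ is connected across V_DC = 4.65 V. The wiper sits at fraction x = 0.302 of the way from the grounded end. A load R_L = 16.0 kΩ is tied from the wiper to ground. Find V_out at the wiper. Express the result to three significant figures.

V_out ≈ 1.14 V

Lower segment x·R_p = 5.315 kΩ; upper segment (1−x)·R_p = 12.28 kΩ.
R_L loads the lower segment: effective lower R = 3.990 kΩ.
Loaded-divider output: V_out = 4.65 × 0.2452 = 1.140 V.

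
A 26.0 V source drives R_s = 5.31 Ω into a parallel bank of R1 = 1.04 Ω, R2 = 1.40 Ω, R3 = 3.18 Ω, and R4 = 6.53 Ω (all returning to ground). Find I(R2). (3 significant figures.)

I ≈ 1.50 A

Equivalent of the parallel group: R_p = 0.4665 Ω.
V_A = 26.0 × 0.4665/5.777 = 2.100 V.
I(R2) = V_A / R2 = 2.100/1.40 = 1.500 A.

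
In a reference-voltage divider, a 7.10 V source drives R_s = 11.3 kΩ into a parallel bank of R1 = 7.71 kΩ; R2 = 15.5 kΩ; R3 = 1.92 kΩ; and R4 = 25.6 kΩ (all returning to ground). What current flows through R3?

Parallel bank: R_p = 1/(1/7.71 + 1/15.5 + 1/1.92 + 1/25.6) = 1.326 kΩ.
V_A by voltage divider: V_A = 7.10 × 1.326/(11.3 + 1.326) = 0.7457 V.
Branch current I = V_A/R3 = 0.7457/1.92 = 0.3884 mA.

I ≈ 0.388 mA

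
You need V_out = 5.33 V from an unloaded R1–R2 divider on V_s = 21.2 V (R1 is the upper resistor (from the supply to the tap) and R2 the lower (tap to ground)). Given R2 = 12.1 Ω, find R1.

R1 ≈ 36.0 Ω

The divider ratio is R2/(R1+R2) = 5.33/21.2 = 0.2514.
So R1 = R2 · (V_s/V_out − 1) = 12.1 × (21.2/5.33 − 1) = 12.1 × 2.977 = 36.03 Ω.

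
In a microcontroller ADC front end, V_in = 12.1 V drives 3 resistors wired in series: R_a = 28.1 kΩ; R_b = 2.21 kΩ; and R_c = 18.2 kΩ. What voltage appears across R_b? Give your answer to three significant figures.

V ≈ 0.551 V

Series total: ΣR = 28.1 + 2.21 + 18.2 = 48.51 kΩ.
By the voltage-divider rule, V = 12.1 × 2.210/48.51 = 0.5512 V.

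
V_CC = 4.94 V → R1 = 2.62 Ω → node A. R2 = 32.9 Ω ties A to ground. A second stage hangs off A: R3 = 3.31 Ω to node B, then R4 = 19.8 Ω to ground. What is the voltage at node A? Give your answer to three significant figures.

V_A ≈ 4.14 V

Node A sees R2 in parallel with the series input of stage 2, R3 + R4 = 23.11 Ω.
Effective lower resistance at A: R2 ‖ 23.11 = 13.57 Ω.
So V_A = 4.94 × 0.8382 = 4.141 V.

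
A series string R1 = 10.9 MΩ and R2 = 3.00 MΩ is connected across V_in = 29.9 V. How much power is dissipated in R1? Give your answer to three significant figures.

Series current I = V_in/ΣR = 29.9/13.90 = 2.151 µA.
P(R1) = I²·R1 = (2.151)² × 10.9 = 50.44 µW.

P ≈ 50.4 µW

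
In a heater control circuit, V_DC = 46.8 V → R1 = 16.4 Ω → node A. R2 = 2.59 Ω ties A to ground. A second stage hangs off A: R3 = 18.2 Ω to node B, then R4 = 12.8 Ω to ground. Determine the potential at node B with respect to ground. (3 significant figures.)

V_B ≈ 2.46 V

Looking into the second stage from A: R3 + R4 = 31.00 Ω appears in parallel with R2.
R2 ‖ (R3+R4) = 2.390 Ω.
First divider: V_A = V_DC · 2.390/(16.4 + 2.390) = 5.953 V.
V_B = V_A × 0.4129 = 2.458 V.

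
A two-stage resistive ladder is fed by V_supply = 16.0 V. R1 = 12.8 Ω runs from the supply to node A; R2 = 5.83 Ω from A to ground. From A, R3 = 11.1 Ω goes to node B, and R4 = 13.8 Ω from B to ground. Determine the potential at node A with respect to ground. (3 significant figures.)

V_A ≈ 4.31 V

The second stage (R3 + R4 = 24.90 Ω) loads node A in parallel with R2.
R2 ‖ (R3+R4) = 4.724 Ω.
So V_A = 16.0 × 0.2696 = 4.313 V.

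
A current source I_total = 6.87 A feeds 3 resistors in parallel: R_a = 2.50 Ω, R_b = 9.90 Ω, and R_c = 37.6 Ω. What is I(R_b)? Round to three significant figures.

I ≈ 1.32 A

Total conductance ΣG = 1/2.50 + 1/9.90 + 1/37.6 = 0.5276 (units of 1/Ω).
R_b takes the fraction G_k/ΣG = 0.1010/0.5276 = 0.1914, so I = 6.87 × 0.1914 = 1.315 A.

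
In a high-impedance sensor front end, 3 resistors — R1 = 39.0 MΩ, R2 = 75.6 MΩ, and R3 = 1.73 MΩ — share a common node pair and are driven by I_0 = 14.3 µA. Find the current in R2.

ΣG = 1/39.0 + 1/75.6 + 1/1.73 = 0.6169.
R2 takes the fraction G_k/ΣG = 0.01323/0.6169 = 0.02144, so I = 14.3 × 0.02144 = 0.3066 µA.

I ≈ 0.307 µA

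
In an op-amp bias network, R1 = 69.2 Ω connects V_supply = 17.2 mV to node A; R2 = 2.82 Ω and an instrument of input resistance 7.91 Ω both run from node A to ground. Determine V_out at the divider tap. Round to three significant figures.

V_out ≈ 0.502 mV

R2 ‖ R_L = (2.82 × 7.91)/(2.82 + 7.91) = 2.079 Ω.
Now apply the divider: V_out = 17.2 × 0.02917 = 0.5016 mV.
(Unloaded it would be 0.673 mV; the load pulls it down.)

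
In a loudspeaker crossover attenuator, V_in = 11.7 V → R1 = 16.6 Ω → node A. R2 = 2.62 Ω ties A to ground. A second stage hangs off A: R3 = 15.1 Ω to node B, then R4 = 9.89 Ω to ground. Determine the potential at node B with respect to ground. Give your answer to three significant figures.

Looking into the second stage from A: R3 + R4 = 24.99 Ω appears in parallel with R2.
R2 ‖ (R3+R4) = 2.371 Ω.
First divider: V_A = V_in · 2.371/(16.6 + 2.371) = 1.462 V.
V_B = V_A × 0.3958 = 0.5788 V.

V_B ≈ 0.579 V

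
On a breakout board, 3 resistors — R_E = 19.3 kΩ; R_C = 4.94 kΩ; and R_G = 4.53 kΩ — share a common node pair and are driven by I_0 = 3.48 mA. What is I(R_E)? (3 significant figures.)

ΣG = 1/19.3 + 1/4.94 + 1/4.53 = 0.4750.
By the current-divider rule, I = I_0 · G_k/ΣG = 3.48 × 0.1091 = 0.3796 mA.

I ≈ 0.380 mA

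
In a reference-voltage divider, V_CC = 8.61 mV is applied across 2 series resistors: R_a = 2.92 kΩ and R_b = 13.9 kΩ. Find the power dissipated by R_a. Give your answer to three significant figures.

ΣR = 16.82 kΩ → I = 8.61/16.82 = 0.5119 µA.
P = I²R = 0.2620 × 2.92 = 0.7651 nW.

P ≈ 0.765 nW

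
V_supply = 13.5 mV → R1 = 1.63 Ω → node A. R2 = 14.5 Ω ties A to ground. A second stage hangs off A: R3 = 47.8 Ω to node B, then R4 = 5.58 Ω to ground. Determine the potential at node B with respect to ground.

Looking into the second stage from A: R3 + R4 = 53.38 Ω appears in parallel with R2.
R2 ‖ (R3+R4) = 11.40 Ω.
First divider: V_A = V_supply · 11.40/(1.63 + 11.40) = 11.81 mV.
Stage 2 is unloaded, so V_B = V_A · R4/(R3+R4) = 11.81 × 5.58/53.38 = 1.235 mV.

V_B ≈ 1.23 mV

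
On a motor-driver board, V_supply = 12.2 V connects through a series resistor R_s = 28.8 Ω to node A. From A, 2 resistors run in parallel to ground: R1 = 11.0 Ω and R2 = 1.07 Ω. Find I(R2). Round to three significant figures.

I ≈ 0.373 A

Equivalent of the parallel group: R_p = 0.9751 Ω.
Node voltage V_A = V_supply · R_p/(R_s + R_p) = 12.2 × 0.03275 = 0.3996 V.
Branch current I = V_A/R2 = 0.3996/1.07 = 0.3734 A.
(Check via current divider: I_total = 0.4097 A; share G_k/ΣG = 0.9114 → same result.)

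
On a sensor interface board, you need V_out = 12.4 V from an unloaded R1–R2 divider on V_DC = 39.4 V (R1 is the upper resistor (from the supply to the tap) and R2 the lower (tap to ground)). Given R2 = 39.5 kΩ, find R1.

Required fraction k = V_out/V_DC = 0.3147.
R1 = R2·(1/k − 1) = 39.5 × 2.177 = 86.01 kΩ.

R1 ≈ 86.0 kΩ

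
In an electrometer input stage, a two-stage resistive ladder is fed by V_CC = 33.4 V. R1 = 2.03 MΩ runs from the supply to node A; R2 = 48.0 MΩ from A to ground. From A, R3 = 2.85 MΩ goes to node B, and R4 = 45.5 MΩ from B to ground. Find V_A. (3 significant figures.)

Looking into the second stage from A: R3 + R4 = 48.35 MΩ appears in parallel with R2.
Effective lower resistance at A: R2 ‖ 48.35 = 24.09 MΩ.
V_A = 33.4 × 24.09/(2.03 + 24.09) = 30.80 V.

V_A ≈ 30.8 V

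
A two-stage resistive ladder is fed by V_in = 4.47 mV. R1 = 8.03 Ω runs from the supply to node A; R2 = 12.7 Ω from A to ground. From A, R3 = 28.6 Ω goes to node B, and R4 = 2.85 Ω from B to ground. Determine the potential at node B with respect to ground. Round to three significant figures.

V_B ≈ 0.215 mV

Node A sees R2 in parallel with the series input of stage 2, R3 + R4 = 31.45 Ω.
R2 ‖ (R3+R4) = 9.047 Ω.
First divider: V_A = V_in · 9.047/(8.03 + 9.047) = 2.368 mV.
Then the unloaded second divider: V_B = V_A × R4/(R3+R4) = 2.368 × 0.09062 = 0.2146 mV.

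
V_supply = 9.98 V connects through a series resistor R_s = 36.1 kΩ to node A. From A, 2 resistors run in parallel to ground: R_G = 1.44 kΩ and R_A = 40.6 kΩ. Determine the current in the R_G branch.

Equivalent of the parallel group: R_p = 1.391 kΩ.
Node voltage V_A = V_supply · R_p/(R_s + R_p) = 9.98 × 0.03709 = 0.3702 V.
Branch current I = V_A/R_G = 0.3702/1.44 = 0.2571 mA.

I ≈ 0.257 mA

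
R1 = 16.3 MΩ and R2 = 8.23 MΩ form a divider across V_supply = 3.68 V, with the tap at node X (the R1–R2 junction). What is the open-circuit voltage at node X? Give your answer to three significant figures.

With X open, the divider is unloaded: V_th = 3.68 × 8.23/24.53 = 1.235 V.

V_th ≈ 1.23 V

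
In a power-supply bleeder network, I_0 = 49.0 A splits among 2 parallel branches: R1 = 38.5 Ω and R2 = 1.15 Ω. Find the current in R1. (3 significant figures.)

I ≈ 1.42 A

Two-branch current divider: I_k = I_0 · R_other/(R_1 + R_2).
So I = 49.0 × 1.15/39.65 = 1.421 A.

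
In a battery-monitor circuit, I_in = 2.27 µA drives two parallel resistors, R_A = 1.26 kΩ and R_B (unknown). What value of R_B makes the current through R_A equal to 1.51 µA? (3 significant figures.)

Two-branch current divider: I_A = I_in · R_B/(R_A + R_B).
With f = 0.6652, R_B = R_A · f/(1−f) = 1.26 × 1.987 = 2.503 kΩ.

R_B ≈ 2.50 kΩ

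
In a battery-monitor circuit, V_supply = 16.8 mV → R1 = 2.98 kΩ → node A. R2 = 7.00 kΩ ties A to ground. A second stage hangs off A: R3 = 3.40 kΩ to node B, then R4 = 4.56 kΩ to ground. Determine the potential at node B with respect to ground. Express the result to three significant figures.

V_B ≈ 5.35 mV

The second stage (R3 + R4 = 7.960 kΩ) loads node A in parallel with R2.
Effective lower resistance at A: R2 ‖ 7.960 = 3.725 kΩ.
V_A = 16.8 × 3.725/(2.98 + 3.725) = 9.333 mV.
Then the unloaded second divider: V_B = V_A × R4/(R3+R4) = 9.333 × 0.5729 = 5.346 mV.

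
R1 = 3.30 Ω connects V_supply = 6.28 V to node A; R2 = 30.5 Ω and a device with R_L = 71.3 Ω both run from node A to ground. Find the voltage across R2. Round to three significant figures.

The load sits in parallel with R2, giving an effective lower resistance R2' = R2·R_L/(R2+R_L) = 21.36 Ω.
Voltage divider with the loaded lower leg: V_out = 6.28 × 21.36/(3.30 + 21.36) = 6.28 × 0.8662 = 5.440 V.

V_out ≈ 5.44 V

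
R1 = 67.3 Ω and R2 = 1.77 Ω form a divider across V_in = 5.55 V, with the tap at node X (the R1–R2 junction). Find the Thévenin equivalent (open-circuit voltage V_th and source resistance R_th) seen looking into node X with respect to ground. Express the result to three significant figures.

Open-circuit (no load on X): V_th = V_in · R2/(R1 + R2) = 5.55 × 1.77/(67.30 + 1.77) = 0.1422 V.
With V_in suppressed (replaced by a short), R_th = R1 ‖ R2 = (67.30 × 1.77)/(67.30 + 1.77) = 1.725 Ω.

V_th ≈ 0.142 V, R_th ≈ 1.72 Ω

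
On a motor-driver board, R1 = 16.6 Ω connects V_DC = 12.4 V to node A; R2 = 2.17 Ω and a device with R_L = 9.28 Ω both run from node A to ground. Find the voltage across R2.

V_out ≈ 1.19 V

R2 ‖ R_L = (2.17 × 9.28)/(2.17 + 9.28) = 1.759 Ω.
Now apply the divider: V_out = 12.4 × 0.09580 = 1.188 V.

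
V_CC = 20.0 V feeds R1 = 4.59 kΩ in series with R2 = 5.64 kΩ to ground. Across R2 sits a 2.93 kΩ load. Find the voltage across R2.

V_out ≈ 5.92 V

R2 ‖ R_L = (5.64 × 2.93)/(5.64 + 2.93) = 1.928 kΩ.
Now apply the divider: V_out = 20.0 × 0.2958 = 5.916 V.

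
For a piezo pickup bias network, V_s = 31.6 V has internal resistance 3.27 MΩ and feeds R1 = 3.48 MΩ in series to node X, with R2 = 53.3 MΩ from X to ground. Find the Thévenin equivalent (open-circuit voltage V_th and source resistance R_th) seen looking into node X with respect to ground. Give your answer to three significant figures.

V_th ≈ 28.0 V, R_th ≈ 5.99 MΩ

R1' = 3.27 + 3.48 = 6.750 MΩ (source resistance + R1).
V_th is the unloaded tap voltage: V_s · R2/(R1'+R2) = 31.6 × 0.8876 = 28.05 V.
Looking into X with the source shorted: R_th = R1'·R2/(R1'+R2) = 6.750 × 53.3/60.05 = 5.991 MΩ.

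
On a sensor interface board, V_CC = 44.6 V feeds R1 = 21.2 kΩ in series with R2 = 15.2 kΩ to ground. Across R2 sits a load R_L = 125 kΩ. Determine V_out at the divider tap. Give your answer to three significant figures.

R2 ‖ R_L = (15.2 × 125)/(15.2 + 125) = 13.55 kΩ.
Now apply the divider: V_out = 44.6 × 0.3900 = 17.39 V.
(Unloaded it would be 18.6 V; the load pulls it down.)

V_out ≈ 17.4 V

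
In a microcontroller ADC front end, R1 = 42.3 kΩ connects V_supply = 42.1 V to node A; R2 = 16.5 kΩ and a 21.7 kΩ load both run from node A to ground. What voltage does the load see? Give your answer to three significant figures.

V_out ≈ 7.64 V

The load sits in parallel with R2, giving an effective lower resistance R2' = R2·R_L/(R2+R_L) = 9.373 kΩ.
Now apply the divider: V_out = 42.1 × 0.1814 = 7.637 V.
(Unloaded it would be 11.8 V; the load pulls it down.)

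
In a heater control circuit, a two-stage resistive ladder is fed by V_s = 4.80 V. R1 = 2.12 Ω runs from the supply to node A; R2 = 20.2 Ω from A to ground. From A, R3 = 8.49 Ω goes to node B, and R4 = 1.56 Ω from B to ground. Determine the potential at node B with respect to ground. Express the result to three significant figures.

V_B ≈ 0.566 V

The second stage (R3 + R4 = 10.05 Ω) loads node A in parallel with R2.
R2 ‖ (R3+R4) = 6.711 Ω.
First divider: V_A = V_s · 6.711/(2.12 + 6.711) = 3.648 V.
Stage 2 is unloaded, so V_B = V_A · R4/(R3+R4) = 3.648 × 1.56/10.05 = 0.5662 V.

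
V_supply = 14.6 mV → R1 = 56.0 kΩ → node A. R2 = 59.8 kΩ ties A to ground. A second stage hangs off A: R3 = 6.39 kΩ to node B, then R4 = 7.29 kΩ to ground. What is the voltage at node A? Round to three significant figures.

V_A ≈ 2.42 mV

Looking into the second stage from A: R3 + R4 = 13.68 kΩ appears in parallel with R2.
R2 ‖ (R3+R4) = 11.13 kΩ.
V_A = 14.6 × 11.13/(56.0 + 11.13) = 2.421 mV.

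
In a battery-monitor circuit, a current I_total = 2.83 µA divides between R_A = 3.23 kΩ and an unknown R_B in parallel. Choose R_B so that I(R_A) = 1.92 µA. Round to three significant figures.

Two-branch current divider: I_A = I_total · R_B/(R_A + R_B).
With f = 0.6784, R_B = R_A · f/(1−f) = 3.23 × 2.110 = 6.815 kΩ.

R_B ≈ 6.81 kΩ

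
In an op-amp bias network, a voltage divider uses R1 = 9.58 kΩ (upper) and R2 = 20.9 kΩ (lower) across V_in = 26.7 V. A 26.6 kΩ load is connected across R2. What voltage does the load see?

V_out ≈ 14.7 V

R2 ‖ R_L = (20.9 × 26.6)/(20.9 + 26.6) = 11.70 kΩ.
Voltage divider with the loaded lower leg: V_out = 26.7 × 11.70/(9.58 + 11.70) = 26.7 × 0.5499 = 14.68 V.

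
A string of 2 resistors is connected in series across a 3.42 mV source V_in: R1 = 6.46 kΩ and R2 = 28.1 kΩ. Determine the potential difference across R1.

V ≈ 0.639 mV

ΣR = 6.46 + 28.1 = 34.56 kΩ.
V = V_in · R/ΣR = 3.42 × 0.1869 = 0.6393 mV.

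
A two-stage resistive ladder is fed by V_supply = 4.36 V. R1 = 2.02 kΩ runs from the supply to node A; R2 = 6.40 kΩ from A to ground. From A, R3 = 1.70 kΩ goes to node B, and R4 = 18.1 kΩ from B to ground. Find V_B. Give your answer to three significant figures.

V_B ≈ 2.81 V

The second stage (R3 + R4 = 19.80 kΩ) loads node A in parallel with R2.
R2 ‖ (R3+R4) = 4.837 kΩ.
So V_A = 4.36 × 0.7054 = 3.076 V.
Stage 2 is unloaded, so V_B = V_A · R4/(R3+R4) = 3.076 × 18.1/19.80 = 2.811 V.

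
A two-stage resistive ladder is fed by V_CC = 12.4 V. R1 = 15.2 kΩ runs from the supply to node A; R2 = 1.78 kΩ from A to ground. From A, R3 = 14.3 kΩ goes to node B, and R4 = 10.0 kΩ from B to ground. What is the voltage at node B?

V_B ≈ 0.502 V

The second stage (R3 + R4 = 24.30 kΩ) loads node A in parallel with R2.
R2 ‖ (R3+R4) = 1.659 kΩ.
First divider: V_A = V_CC · 1.659/(15.2 + 1.659) = 1.220 V.
Then the unloaded second divider: V_B = V_A × R4/(R3+R4) = 1.220 × 0.4115 = 0.5020 V.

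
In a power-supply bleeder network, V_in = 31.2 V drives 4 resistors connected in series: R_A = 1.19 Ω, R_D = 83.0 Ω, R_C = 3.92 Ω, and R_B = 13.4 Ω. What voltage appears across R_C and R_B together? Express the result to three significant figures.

ΣR = 1.19 + 83.0 + 3.92 + 13.4 = 101.5 Ω.
R_{R_C..R_B} = 3.92 + 13.4 = 17.32 Ω.
By the voltage-divider rule, V = 31.2 × 17.32/101.5 = 5.323 V.

V ≈ 5.32 V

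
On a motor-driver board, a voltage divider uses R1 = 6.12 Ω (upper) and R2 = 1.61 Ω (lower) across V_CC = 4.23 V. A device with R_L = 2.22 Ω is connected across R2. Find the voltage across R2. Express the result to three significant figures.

The load sits in parallel with R2, giving an effective lower resistance R2' = R2·R_L/(R2+R_L) = 0.9332 Ω.
Then V_out = V_CC · R2'/(R1 + R2') = 4.23 × 0.9332/7.053 = 0.5597 V.

V_out ≈ 0.560 V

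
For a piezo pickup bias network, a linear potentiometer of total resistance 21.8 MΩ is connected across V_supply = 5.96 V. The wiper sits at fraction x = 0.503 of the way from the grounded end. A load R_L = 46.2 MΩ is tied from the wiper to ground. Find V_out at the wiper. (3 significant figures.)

V_out ≈ 2.68 V

Split the track: R_lower = x·R_p = 10.97 MΩ, R_upper = (1−x)·R_p = 10.83 MΩ.
(x·R_p) ‖ R_L = 8.862 MΩ.
V_out = 5.96 × 8.862/(10.83 + 8.862) = 2.682 V.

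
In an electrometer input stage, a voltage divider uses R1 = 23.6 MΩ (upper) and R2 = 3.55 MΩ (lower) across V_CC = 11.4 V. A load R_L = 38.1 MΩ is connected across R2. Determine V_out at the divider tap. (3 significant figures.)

V_out ≈ 1.38 V

The load sits in parallel with R2, giving an effective lower resistance R2' = R2·R_L/(R2+R_L) = 3.247 MΩ.
Now apply the divider: V_out = 11.4 × 0.1210 = 1.379 V.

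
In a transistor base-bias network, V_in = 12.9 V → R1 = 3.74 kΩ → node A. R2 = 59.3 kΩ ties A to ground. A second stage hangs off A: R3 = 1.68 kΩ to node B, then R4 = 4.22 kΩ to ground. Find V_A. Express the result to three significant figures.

V_A ≈ 7.60 V

Node A sees R2 in parallel with the series input of stage 2, R3 + R4 = 5.900 kΩ.
Effective lower resistance at A: R2 ‖ 5.900 = 5.366 kΩ.
First divider: V_A = V_in · 5.366/(3.74 + 5.366) = 7.602 V.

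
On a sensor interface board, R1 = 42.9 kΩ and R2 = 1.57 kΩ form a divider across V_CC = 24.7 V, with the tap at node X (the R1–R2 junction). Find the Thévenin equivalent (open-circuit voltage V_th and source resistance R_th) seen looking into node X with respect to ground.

Open-circuit (no load on X): V_th = V_CC · R2/(R1 + R2) = 24.7 × 1.57/(42.90 + 1.57) = 0.8720 V.
Zeroing V_CC shorts the top of R1 to ground, so R_th = R1 ‖ R2 = 1.515 kΩ.

V_th ≈ 0.872 V, R_th ≈ 1.51 kΩ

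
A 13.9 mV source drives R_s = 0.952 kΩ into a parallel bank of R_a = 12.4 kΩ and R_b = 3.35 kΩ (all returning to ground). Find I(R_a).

Equivalent of the parallel group: R_p = 2.637 kΩ.
V_A by voltage divider: V_A = 13.9 × 2.637/(0.952 + 2.637) = 10.21 mV.
Branch current I = V_A/R_a = 10.21/12.4 = 0.8237 µA.
(Check via current divider: I_total = 3.872 µA; share G_k/ΣG = 0.2127 → same result.)

I ≈ 0.824 µA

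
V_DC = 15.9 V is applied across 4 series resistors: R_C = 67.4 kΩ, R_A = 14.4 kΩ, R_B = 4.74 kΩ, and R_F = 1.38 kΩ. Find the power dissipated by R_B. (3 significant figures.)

P ≈ 0.155 mW

ΣR = 87.92 kΩ → I = 15.9/87.92 = 0.1808 mA.
P = I²R = 0.03271 × 4.74 = 0.1550 mW.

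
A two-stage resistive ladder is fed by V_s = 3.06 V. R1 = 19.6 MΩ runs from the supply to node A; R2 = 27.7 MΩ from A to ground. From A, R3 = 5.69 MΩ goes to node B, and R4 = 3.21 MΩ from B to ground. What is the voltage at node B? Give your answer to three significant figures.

V_B ≈ 0.282 V

Node A sees R2 in parallel with the series input of stage 2, R3 + R4 = 8.900 MΩ.
Effective lower resistance at A: R2 ‖ 8.900 = 6.736 MΩ.
First divider: V_A = V_s · 6.736/(19.6 + 6.736) = 0.7826 V.
V_B = V_A × 0.3607 = 0.2823 V.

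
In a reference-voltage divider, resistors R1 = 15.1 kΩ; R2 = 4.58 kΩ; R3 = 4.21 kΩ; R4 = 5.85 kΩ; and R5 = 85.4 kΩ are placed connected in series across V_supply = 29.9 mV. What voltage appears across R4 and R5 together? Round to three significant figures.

V ≈ 23.7 mV

Total series resistance ΣR = 15.1 + 4.58 + 4.21 + 5.85 + 85.4 = 115.1 kΩ.
R_{R4..R5} = 5.85 + 85.4 = 91.25 kΩ.
V = V_supply · R/ΣR = 29.9 × 0.7925 = 23.70 mV.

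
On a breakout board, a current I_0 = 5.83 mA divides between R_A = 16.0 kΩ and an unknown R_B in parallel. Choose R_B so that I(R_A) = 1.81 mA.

The fraction through R_A equals R_B/(R_A+R_B).
With f = 0.3105, R_B = R_A · f/(1−f) = 16.0 × 0.4502 = 7.204 kΩ.

R_B ≈ 7.20 kΩ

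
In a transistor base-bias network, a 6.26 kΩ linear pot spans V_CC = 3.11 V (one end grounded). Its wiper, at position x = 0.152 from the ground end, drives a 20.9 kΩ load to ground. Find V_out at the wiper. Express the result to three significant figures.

V_out ≈ 0.455 V

Lower segment x·R_p = 0.9515 kΩ; upper segment (1−x)·R_p = 5.308 kΩ.
R_L loads the lower segment: effective lower R = 0.9101 kΩ.
Then V_out = V_CC · 0.9101/(5.308 + 0.9101) = 0.4551 V.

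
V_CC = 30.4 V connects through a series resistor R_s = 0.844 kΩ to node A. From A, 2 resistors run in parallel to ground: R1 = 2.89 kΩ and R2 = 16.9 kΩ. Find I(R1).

Equivalent of the parallel group: R_p = 2.468 kΩ.
Node voltage V_A = V_CC · R_p/(R_s + R_p) = 30.4 × 0.7452 = 22.65 V.
I(R1) = V_A / R1 = 22.65/2.89 = 7.838 mA.
(Check via current divider: I_total = 9.179 mA; share G_k/ΣG = 0.8540 → same result.)

I ≈ 7.84 mA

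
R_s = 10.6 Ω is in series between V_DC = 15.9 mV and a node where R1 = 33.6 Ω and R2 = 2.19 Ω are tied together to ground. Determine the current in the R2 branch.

Equivalent of the parallel group: R_p = 2.056 Ω.
V_A by voltage divider: V_A = 15.9 × 2.056/(10.6 + 2.056) = 2.583 mV.
Branch current I = V_A/R2 = 2.583/2.19 = 1.179 mA.

I ≈ 1.18 mA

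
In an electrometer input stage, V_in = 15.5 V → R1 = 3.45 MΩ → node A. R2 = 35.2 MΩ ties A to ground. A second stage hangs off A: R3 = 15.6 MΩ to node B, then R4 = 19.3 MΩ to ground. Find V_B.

V_B ≈ 7.16 V

Looking into the second stage from A: R3 + R4 = 34.90 MΩ appears in parallel with R2.
Effective lower resistance at A: R2 ‖ 34.90 = 17.52 MΩ.
So V_A = 15.5 × 0.8355 = 12.95 V.
Then the unloaded second divider: V_B = V_A × R4/(R3+R4) = 12.95 × 0.5530 = 7.162 V.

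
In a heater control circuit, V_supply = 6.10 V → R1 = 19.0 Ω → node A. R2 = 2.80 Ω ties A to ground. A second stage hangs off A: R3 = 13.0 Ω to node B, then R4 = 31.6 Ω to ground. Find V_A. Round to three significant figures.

V_A ≈ 0.743 V

The second stage (R3 + R4 = 44.60 Ω) loads node A in parallel with R2.
R2 ‖ (R3+R4) = 2.635 Ω.
V_A = 6.10 × 2.635/(19.0 + 2.635) = 0.7428 V.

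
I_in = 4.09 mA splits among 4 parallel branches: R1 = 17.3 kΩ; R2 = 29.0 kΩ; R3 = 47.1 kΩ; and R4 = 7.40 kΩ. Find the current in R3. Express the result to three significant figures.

I ≈ 0.349 mA

ΣG = 1/17.3 + 1/29.0 + 1/47.1 + 1/7.40 = 0.2487.
Current divider: I(R3) = I_in · G_k/ΣG = 4.09 × (0.02123/0.2487) = 4.09 × 0.08539 = 0.3492 mA.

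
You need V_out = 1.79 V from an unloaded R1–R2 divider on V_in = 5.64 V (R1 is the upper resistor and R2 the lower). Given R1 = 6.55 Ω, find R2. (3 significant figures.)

The divider ratio is R2/(R1+R2) = 1.79/5.64 = 0.3174.
Rearranging, R2 = R1·k/(1−k) = 6.55 × 0.4649 = 3.045 Ω.

R2 ≈ 3.05 Ω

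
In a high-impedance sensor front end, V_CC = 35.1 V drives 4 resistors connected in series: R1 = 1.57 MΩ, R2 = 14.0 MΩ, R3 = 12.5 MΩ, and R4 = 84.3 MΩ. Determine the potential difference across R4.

V ≈ 26.3 V

ΣR = 1.57 + 14.0 + 12.5 + 84.3 = 112.4 MΩ.
V = V_CC · R/ΣR = 35.1 × 0.7502 = 26.33 V.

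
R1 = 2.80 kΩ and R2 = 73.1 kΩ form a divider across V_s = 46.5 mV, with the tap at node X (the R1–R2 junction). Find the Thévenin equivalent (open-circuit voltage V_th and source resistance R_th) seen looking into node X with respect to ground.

With X open, the divider is unloaded: V_th = 46.5 × 73.1/75.90 = 44.78 mV.
Zeroing V_s shorts the top of R1 to ground, so R_th = R1 ‖ R2 = 2.697 kΩ.

V_th ≈ 44.8 mV, R_th ≈ 2.70 kΩ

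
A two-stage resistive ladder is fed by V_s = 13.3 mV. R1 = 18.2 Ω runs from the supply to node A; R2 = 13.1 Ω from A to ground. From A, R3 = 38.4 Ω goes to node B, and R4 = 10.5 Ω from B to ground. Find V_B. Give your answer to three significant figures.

V_B ≈ 1.03 mV

Looking into the second stage from A: R3 + R4 = 48.90 Ω appears in parallel with R2.
Effective lower resistance at A: R2 ‖ 48.90 = 10.33 Ω.
V_A = 13.3 × 10.33/(18.2 + 10.33) = 4.816 mV.
Stage 2 is unloaded, so V_B = V_A · R4/(R3+R4) = 4.816 × 10.5/48.90 = 1.034 mV.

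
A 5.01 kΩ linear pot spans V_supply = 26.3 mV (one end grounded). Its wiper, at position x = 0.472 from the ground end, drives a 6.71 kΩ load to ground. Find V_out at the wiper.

V_out ≈ 10.5 mV

Split the track: R_lower = x·R_p = 2.365 kΩ, R_upper = (1−x)·R_p = 2.645 kΩ.
Lower segment in parallel with the load: 2.365 ‖ 6.71 = 1.749 kΩ.
V_out = 26.3 × 1.749/(2.645 + 1.749) = 10.47 mV.
(Unloaded: V_out = x·V_supply = 12.4 mV.)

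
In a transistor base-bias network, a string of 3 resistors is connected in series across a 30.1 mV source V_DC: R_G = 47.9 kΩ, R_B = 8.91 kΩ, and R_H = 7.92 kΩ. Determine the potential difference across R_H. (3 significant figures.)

Series total: ΣR = 47.9 + 8.91 + 7.92 = 64.73 kΩ.
By the voltage-divider rule, V = 30.1 × 7.920/64.73 = 3.683 mV.

V ≈ 3.68 mV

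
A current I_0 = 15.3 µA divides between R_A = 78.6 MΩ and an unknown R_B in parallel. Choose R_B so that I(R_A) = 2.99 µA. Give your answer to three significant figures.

R_B ≈ 19.1 MΩ

The fraction through R_A equals R_B/(R_A+R_B).
With f = 0.1954, R_B = R_A · f/(1−f) = 78.6 × 0.2429 = 19.09 MΩ.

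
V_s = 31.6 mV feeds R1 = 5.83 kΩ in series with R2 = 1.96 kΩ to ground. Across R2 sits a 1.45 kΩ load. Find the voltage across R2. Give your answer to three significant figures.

V_out ≈ 3.95 mV

R2 ‖ R_L = (1.96 × 1.45)/(1.96 + 1.45) = 0.8334 kΩ.
Now apply the divider: V_out = 31.6 × 0.1251 = 3.952 mV.
(Unloaded it would be 7.95 mV; the load pulls it down.)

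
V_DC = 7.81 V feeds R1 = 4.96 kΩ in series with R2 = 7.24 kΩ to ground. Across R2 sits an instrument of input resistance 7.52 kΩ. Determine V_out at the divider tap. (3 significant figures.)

R2 ‖ R_L = (7.24 × 7.52)/(7.24 + 7.52) = 3.689 kΩ.
Now apply the divider: V_out = 7.81 × 0.4265 = 3.331 V.

V_out ≈ 3.33 V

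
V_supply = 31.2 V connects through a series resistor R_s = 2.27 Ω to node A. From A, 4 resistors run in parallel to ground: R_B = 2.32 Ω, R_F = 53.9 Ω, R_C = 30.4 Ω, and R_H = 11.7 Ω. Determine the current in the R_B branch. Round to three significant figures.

Equivalent of the parallel group: R_p = 1.761 Ω.
V_A = 31.2 × 1.761/4.031 = 13.63 V.
Branch current I = V_A/R_B = 13.63/2.32 = 5.875 A.

I ≈ 5.87 A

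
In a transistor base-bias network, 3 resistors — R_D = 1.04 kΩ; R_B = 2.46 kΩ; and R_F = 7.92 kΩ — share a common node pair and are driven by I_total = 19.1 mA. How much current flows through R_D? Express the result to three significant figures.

Total conductance ΣG = 1/1.04 + 1/2.46 + 1/7.92 = 1.494 (units of 1/kΩ).
R_D takes the fraction G_k/ΣG = 0.9615/1.494 = 0.6435, so I = 19.1 × 0.6435 = 12.29 mA.

I ≈ 12.3 mA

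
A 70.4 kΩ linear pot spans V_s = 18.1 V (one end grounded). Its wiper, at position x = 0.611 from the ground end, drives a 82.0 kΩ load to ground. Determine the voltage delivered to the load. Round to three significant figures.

Lower segment x·R_p = 43.01 kΩ; upper segment (1−x)·R_p = 27.39 kΩ.
Lower segment in parallel with the load: 43.01 ‖ 82.0 = 28.21 kΩ.
Loaded-divider output: V_out = 18.1 × 0.5075 = 9.185 V.
(Unloaded: V_out = x·V_s = 11.1 V.)

V_out ≈ 9.18 V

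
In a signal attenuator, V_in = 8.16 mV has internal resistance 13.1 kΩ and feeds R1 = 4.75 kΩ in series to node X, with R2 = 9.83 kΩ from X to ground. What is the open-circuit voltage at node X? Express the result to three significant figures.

R1' = 13.1 + 4.75 = 17.85 kΩ (source resistance + R1).
V_th is the unloaded tap voltage: V_in · R2/(R1'+R2) = 8.16 × 0.3551 = 2.898 mV.

V_th ≈ 2.90 mV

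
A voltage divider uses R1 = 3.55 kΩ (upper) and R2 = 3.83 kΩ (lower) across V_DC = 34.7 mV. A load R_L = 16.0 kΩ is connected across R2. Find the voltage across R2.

R2 ‖ R_L = (3.83 × 16.0)/(3.83 + 16.0) = 3.090 kΩ.
Voltage divider with the loaded lower leg: V_out = 34.7 × 3.090/(3.55 + 3.090) = 34.7 × 0.4654 = 16.15 mV.

V_out ≈ 16.1 mV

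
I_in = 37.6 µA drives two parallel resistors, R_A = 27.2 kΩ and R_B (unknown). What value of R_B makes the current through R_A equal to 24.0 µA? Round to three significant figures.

In a two-way split, I_A/I_in = R_B/(R_A + R_B).
With f = 0.6383, R_B = R_A · f/(1−f) = 27.2 × 1.765 = 48.00 kΩ.

R_B ≈ 48.0 kΩ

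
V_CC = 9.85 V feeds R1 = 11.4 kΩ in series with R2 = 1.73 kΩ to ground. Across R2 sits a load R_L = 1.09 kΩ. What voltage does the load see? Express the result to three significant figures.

V_out ≈ 0.546 V

The load sits in parallel with R2, giving an effective lower resistance R2' = R2·R_L/(R2+R_L) = 0.6687 kΩ.
Then V_out = V_CC · R2'/(R1 + R2') = 9.85 × 0.6687/12.07 = 0.5458 V.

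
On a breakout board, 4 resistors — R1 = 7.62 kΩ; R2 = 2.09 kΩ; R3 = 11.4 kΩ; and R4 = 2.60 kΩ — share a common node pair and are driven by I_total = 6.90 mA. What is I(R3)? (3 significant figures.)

Conductances: ΣG = 1/7.62 + 1/2.09 + 1/11.4 + 1/2.60 = 1.082 (1/kΩ).
By the current-divider rule, I = I_total · G_k/ΣG = 6.90 × 0.08107 = 0.5594 mA.

I ≈ 0.559 mA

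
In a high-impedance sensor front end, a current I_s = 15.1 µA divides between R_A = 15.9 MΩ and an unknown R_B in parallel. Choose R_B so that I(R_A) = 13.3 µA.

In a two-way split, I_A/I_s = R_B/(R_A + R_B).
With f = 0.8808, R_B = R_A · f/(1−f) = 15.9 × 7.389 = 117.5 MΩ.

R_B ≈ 117 MΩ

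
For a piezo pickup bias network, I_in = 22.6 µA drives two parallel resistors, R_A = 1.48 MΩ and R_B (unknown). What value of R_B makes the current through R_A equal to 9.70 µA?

R_B ≈ 1.11 MΩ

The fraction through R_A equals R_B/(R_A+R_B).
With f = 0.4292, R_B = R_A · f/(1−f) = 1.48 × 0.7519 = 1.113 MΩ.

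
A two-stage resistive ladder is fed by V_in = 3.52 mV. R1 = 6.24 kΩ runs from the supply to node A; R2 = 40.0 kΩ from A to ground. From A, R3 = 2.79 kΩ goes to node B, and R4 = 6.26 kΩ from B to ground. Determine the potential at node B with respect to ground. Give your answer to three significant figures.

V_B ≈ 1.32 mV

The second stage (R3 + R4 = 9.050 kΩ) loads node A in parallel with R2.
Effective lower resistance at A: R2 ‖ 9.050 = 7.380 kΩ.
V_A = 3.52 × 7.380/(6.24 + 7.380) = 1.907 mV.
Then the unloaded second divider: V_B = V_A × R4/(R3+R4) = 1.907 × 0.6917 = 1.319 mV.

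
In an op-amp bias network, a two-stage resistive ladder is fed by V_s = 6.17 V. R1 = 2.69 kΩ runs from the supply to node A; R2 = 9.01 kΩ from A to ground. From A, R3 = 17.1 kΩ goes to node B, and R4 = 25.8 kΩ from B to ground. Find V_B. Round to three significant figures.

V_B ≈ 2.73 V

Looking into the second stage from A: R3 + R4 = 42.90 kΩ appears in parallel with R2.
Effective lower resistance at A: R2 ‖ 42.90 = 7.446 kΩ.
So V_A = 6.17 × 0.7346 = 4.533 V.
V_B = V_A × 0.6014 = 2.726 V.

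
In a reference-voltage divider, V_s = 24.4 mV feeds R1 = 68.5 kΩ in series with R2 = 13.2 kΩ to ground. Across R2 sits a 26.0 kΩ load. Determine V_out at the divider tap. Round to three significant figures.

R2 ‖ R_L = (13.2 × 26.0)/(13.2 + 26.0) = 8.755 kΩ.
Now apply the divider: V_out = 24.4 × 0.1133 = 2.765 mV.
(Unloaded it would be 3.94 mV; the load pulls it down.)

V_out ≈ 2.77 mV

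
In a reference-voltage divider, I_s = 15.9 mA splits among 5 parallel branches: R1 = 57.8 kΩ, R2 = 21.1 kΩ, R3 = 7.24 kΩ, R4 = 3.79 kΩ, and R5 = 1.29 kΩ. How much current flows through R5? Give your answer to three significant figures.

I ≈ 9.93 mA

Total conductance ΣG = 1/57.8 + 1/21.1 + 1/7.24 + 1/3.79 + 1/1.29 = 1.242 (units of 1/kΩ).
By the current-divider rule, I = I_s · G_k/ΣG = 15.9 × 0.6242 = 9.925 mA.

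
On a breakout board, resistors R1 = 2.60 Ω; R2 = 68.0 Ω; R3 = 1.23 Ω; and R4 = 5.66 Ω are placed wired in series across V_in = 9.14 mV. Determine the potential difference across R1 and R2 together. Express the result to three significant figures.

V ≈ 8.33 mV

ΣR = 2.60 + 68.0 + 1.23 + 5.66 = 77.49 Ω.
R_{R1..R2} = 2.60 + 68.0 = 70.60 Ω.
Voltage divider: V = V_in · (70.60 / 77.49) = 9.14 × 0.9111 = 8.327 mV.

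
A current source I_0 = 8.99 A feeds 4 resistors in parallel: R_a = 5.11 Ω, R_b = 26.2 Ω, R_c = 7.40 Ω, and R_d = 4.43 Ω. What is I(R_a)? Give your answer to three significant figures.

I ≈ 2.96 A

ΣG = 1/5.11 + 1/26.2 + 1/7.40 + 1/4.43 = 0.5947.
R_a takes the fraction G_k/ΣG = 0.1957/0.5947 = 0.3290, so I = 8.99 × 0.3290 = 2.958 A.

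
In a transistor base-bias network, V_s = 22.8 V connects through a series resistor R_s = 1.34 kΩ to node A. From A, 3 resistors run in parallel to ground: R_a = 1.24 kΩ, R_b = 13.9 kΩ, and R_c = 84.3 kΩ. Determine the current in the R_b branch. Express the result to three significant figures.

Parallel bank: R_p = 1/(1/1.24 + 1/13.9 + 1/84.3) = 1.123 kΩ.
V_A = 22.8 × 1.123/2.463 = 10.40 V.
Branch current I = V_A/R_b = 10.40/13.9 = 0.7480 mA.

I ≈ 0.748 mA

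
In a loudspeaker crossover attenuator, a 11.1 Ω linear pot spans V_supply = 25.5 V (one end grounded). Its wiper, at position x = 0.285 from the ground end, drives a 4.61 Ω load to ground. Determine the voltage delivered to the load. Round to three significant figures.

Split the track: R_lower = x·R_p = 3.163 Ω, R_upper = (1−x)·R_p = 7.937 Ω.
Lower segment in parallel with the load: 3.163 ‖ 4.61 = 1.876 Ω.
V_out = 25.5 × 1.876/(7.937 + 1.876) = 4.875 V.

V_out ≈ 4.88 V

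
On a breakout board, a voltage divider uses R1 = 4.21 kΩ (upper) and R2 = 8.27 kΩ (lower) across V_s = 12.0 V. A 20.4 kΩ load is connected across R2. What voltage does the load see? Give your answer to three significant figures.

V_out ≈ 7.00 V

First combine the lower leg with the load: R2 ‖ R_L = 5.884 kΩ.
Now apply the divider: V_out = 12.0 × 0.5829 = 6.995 V.
(Unloaded it would be 7.95 V; the load pulls it down.)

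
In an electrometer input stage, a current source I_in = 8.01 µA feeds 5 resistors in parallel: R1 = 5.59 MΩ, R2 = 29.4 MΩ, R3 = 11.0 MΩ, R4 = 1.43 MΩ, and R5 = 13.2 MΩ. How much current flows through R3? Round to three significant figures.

I ≈ 0.675 µA

Total conductance ΣG = 1/5.59 + 1/29.4 + 1/11.0 + 1/1.43 + 1/13.2 = 1.079 (units of 1/MΩ).
By the current-divider rule, I = I_in · G_k/ΣG = 8.01 × 0.08426 = 0.6749 µA.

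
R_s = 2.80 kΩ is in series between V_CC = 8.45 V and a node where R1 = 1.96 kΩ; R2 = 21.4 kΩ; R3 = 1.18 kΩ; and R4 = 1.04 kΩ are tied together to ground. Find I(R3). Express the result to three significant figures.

I ≈ 0.939 mA

Equivalent of the parallel group: R_p = 0.4227 kΩ.
V_A = 8.45 × 0.4227/3.223 = 1.108 V.
Branch current I = V_A/R3 = 1.108/1.18 = 0.9392 mA.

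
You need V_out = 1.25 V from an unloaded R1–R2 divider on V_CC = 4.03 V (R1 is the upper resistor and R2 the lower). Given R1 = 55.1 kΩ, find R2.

Required fraction k = V_out/V_CC = 0.3102.
R2 = R1 · 0.3102/(1 − 0.3102) = 24.78 kΩ.

R2 ≈ 24.8 kΩ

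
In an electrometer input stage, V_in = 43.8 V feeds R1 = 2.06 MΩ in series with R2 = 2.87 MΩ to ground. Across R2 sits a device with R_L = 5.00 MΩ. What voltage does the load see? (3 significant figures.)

The load sits in parallel with R2, giving an effective lower resistance R2' = R2·R_L/(R2+R_L) = 1.823 MΩ.
Then V_out = V_in · R2'/(R1 + R2') = 43.8 × 1.823/3.883 = 20.57 V.

V_out ≈ 20.6 V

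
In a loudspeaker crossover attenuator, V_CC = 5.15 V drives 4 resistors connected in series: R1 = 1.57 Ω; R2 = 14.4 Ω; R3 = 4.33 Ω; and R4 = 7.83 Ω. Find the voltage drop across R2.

V ≈ 2.64 V

Series total: ΣR = 1.57 + 14.4 + 4.33 + 7.83 = 28.13 Ω.
V = V_CC · R/ΣR = 5.15 × 0.5119 = 2.636 V.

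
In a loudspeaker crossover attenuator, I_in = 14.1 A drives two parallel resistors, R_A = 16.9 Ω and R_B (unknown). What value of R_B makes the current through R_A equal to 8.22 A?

R_B ≈ 23.6 Ω

The fraction through R_A equals R_B/(R_A+R_B).
With f = 0.5830, R_B = R_A · f/(1−f) = 16.9 × 1.398 = 23.63 Ω.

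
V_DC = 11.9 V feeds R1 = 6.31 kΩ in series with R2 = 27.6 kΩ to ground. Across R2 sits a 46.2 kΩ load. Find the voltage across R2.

The load sits in parallel with R2, giving an effective lower resistance R2' = R2·R_L/(R2+R_L) = 17.28 kΩ.
Voltage divider with the loaded lower leg: V_out = 11.9 × 17.28/(6.31 + 17.28) = 11.9 × 0.7325 = 8.717 V.
(Unloaded it would be 9.69 V; the load pulls it down.)

V_out ≈ 8.72 V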